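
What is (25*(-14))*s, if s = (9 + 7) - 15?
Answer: -350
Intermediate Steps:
s = 1 (s = 16 - 15 = 1)
(25*(-14))*s = (25*(-14))*1 = -350*1 = -350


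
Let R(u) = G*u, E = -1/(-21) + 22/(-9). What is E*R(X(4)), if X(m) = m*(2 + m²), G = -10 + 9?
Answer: 1208/7 ≈ 172.57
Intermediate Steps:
G = -1
E = -151/63 (E = -1*(-1/21) + 22*(-⅑) = 1/21 - 22/9 = -151/63 ≈ -2.3968)
R(u) = -u
E*R(X(4)) = -(-151)*4*(2 + 4²)/63 = -(-151)*4*(2 + 16)/63 = -(-151)*4*18/63 = -(-151)*72/63 = -151/63*(-72) = 1208/7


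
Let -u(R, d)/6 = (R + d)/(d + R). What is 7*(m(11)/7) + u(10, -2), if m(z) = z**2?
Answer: 115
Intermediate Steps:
u(R, d) = -6 (u(R, d) = -6*(R + d)/(d + R) = -6*(R + d)/(R + d) = -6*1 = -6)
7*(m(11)/7) + u(10, -2) = 7*(11**2/7) - 6 = 7*(121*(1/7)) - 6 = 7*(121/7) - 6 = 121 - 6 = 115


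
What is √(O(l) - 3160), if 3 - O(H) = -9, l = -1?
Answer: 2*I*√787 ≈ 56.107*I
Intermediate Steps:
O(H) = 12 (O(H) = 3 - 1*(-9) = 3 + 9 = 12)
√(O(l) - 3160) = √(12 - 3160) = √(-3148) = 2*I*√787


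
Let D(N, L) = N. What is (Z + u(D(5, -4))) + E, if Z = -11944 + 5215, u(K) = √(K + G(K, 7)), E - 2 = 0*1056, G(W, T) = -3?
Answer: -6727 + √2 ≈ -6725.6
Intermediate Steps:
E = 2 (E = 2 + 0*1056 = 2 + 0 = 2)
u(K) = √(-3 + K) (u(K) = √(K - 3) = √(-3 + K))
Z = -6729
(Z + u(D(5, -4))) + E = (-6729 + √(-3 + 5)) + 2 = (-6729 + √2) + 2 = -6727 + √2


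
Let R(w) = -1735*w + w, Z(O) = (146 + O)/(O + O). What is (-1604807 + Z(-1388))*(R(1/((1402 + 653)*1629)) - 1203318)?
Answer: 149545802836357966438/77441031 ≈ 1.9311e+12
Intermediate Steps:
Z(O) = (146 + O)/(2*O) (Z(O) = (146 + O)/((2*O)) = (146 + O)*(1/(2*O)) = (146 + O)/(2*O))
R(w) = -1734*w
(-1604807 + Z(-1388))*(R(1/((1402 + 653)*1629)) - 1203318) = (-1604807 + (1/2)*(146 - 1388)/(-1388))*(-1734/((1402 + 653)*1629) - 1203318) = (-1604807 + (1/2)*(-1/1388)*(-1242))*(-1734/(2055*1629) - 1203318) = (-1604807 + 621/1388)*(-578/(685*1629) - 1203318) = -2227471495*(-1734*1/3347595 - 1203318)/1388 = -2227471495*(-578/1115865 - 1203318)/1388 = -2227471495/1388*(-1342740440648/1115865) = 149545802836357966438/77441031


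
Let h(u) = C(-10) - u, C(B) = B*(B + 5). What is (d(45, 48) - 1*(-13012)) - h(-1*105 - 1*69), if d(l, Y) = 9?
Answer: 12797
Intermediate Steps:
C(B) = B*(5 + B)
h(u) = 50 - u (h(u) = -10*(5 - 10) - u = -10*(-5) - u = 50 - u)
(d(45, 48) - 1*(-13012)) - h(-1*105 - 1*69) = (9 - 1*(-13012)) - (50 - (-1*105 - 1*69)) = (9 + 13012) - (50 - (-105 - 69)) = 13021 - (50 - 1*(-174)) = 13021 - (50 + 174) = 13021 - 1*224 = 13021 - 224 = 12797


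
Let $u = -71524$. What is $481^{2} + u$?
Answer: $159837$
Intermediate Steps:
$481^{2} + u = 481^{2} - 71524 = 231361 - 71524 = 159837$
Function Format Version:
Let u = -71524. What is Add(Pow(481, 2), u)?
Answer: 159837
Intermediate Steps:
Add(Pow(481, 2), u) = Add(Pow(481, 2), -71524) = Add(231361, -71524) = 159837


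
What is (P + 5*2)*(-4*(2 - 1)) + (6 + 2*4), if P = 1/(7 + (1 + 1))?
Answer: -238/9 ≈ -26.444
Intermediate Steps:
P = ⅑ (P = 1/(7 + 2) = 1/9 = ⅑ ≈ 0.11111)
(P + 5*2)*(-4*(2 - 1)) + (6 + 2*4) = (⅑ + 5*2)*(-4*(2 - 1)) + (6 + 2*4) = (⅑ + 10)*(-4*1) + (6 + 8) = (91/9)*(-4) + 14 = -364/9 + 14 = -238/9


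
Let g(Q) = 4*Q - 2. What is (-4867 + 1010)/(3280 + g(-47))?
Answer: -3857/3090 ≈ -1.2482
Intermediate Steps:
g(Q) = -2 + 4*Q
(-4867 + 1010)/(3280 + g(-47)) = (-4867 + 1010)/(3280 + (-2 + 4*(-47))) = -3857/(3280 + (-2 - 188)) = -3857/(3280 - 190) = -3857/3090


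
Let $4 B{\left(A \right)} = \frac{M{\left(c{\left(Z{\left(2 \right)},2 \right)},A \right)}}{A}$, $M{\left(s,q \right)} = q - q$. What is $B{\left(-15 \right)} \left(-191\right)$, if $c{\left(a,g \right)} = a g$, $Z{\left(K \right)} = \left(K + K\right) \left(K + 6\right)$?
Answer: $0$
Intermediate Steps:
$Z{\left(K \right)} = 2 K \left(6 + K\right)$
$M{\left(s,q \right)} = 0$
$B{\left(A \right)} = 0$ ($B{\left(A \right)} = \frac{0 \frac{1}{A}}{4} = \frac{1}{4} \cdot 0 = 0$)
$B{\left(-15 \right)} \left(-191\right) = 0 \left(-191\right) = 0$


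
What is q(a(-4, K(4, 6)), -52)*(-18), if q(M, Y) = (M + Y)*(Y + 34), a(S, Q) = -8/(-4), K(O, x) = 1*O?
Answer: -16200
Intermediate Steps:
K(O, x) = O
a(S, Q) = 2 (a(S, Q) = -8*(-¼) = 2)
q(M, Y) = (34 + Y)*(M + Y) (q(M, Y) = (M + Y)*(34 + Y) = (34 + Y)*(M + Y))
q(a(-4, K(4, 6)), -52)*(-18) = ((-52)² + 34*2 + 34*(-52) + 2*(-52))*(-18) = (2704 + 68 - 1768 - 104)*(-18) = 900*(-18) = -16200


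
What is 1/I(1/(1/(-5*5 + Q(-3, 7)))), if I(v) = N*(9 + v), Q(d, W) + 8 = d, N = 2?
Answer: -1/54 ≈ -0.018519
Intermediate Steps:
Q(d, W) = -8 + d
I(v) = 18 + 2*v (I(v) = 2*(9 + v) = 18 + 2*v)
1/I(1/(1/(-5*5 + Q(-3, 7)))) = 1/(18 + 2/(1/(-5*5 + (-8 - 3)))) = 1/(18 + 2/(1/(-25 - 11))) = 1/(18 + 2/(1/(-36))) = 1/(18 + 2/(-1/36)) = 1/(18 + 2*(-36)) = 1/(18 - 72) = 1/(-54) = -1/54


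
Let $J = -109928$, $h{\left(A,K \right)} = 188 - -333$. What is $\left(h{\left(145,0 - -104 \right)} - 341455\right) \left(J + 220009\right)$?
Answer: $-37530355654$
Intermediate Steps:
$h{\left(A,K \right)} = 521$ ($h{\left(A,K \right)} = 188 + 333 = 521$)
$\left(h{\left(145,0 - -104 \right)} - 341455\right) \left(J + 220009\right) = \left(521 - 341455\right) \left(-109928 + 220009\right) = \left(-340934\right) 110081 = -37530355654$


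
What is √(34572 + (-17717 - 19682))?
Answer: I*√2827 ≈ 53.17*I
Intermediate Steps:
√(34572 + (-17717 - 19682)) = √(34572 - 37399) = √(-2827) = I*√2827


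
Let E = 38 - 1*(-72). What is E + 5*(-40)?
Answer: -90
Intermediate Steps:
E = 110 (E = 38 + 72 = 110)
E + 5*(-40) = 110 + 5*(-40) = 110 - 200 = -90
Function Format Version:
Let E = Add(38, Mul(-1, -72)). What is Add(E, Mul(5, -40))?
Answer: -90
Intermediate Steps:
E = 110 (E = Add(38, 72) = 110)
Add(E, Mul(5, -40)) = Add(110, Mul(5, -40)) = Add(110, -200) = -90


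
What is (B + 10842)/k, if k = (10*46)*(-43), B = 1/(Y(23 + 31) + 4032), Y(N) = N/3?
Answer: -43910101/80109000 ≈ -0.54813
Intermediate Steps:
Y(N) = N/3 (Y(N) = N*(1/3) = N/3)
B = 1/4050 (B = 1/((23 + 31)/3 + 4032) = 1/((1/3)*54 + 4032) = 1/(18 + 4032) = 1/4050 ≈ 0.00024691)
k = -19780 (k = 460*(-43) = -19780)
(B + 10842)/k = (1/4050 + 10842)/(-19780) = (43910101/4050)*(-1/19780) = -43910101/80109000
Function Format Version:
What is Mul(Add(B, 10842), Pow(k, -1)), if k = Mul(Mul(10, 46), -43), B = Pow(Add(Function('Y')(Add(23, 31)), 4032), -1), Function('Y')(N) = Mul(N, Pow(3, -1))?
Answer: Rational(-43910101, 80109000) ≈ -0.54813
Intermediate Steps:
Function('Y')(N) = Mul(Rational(1, 3), N) (Function('Y')(N) = Mul(N, Rational(1, 3)) = Mul(Rational(1, 3), N))
B = Rational(1, 4050) (B = Pow(Add(Mul(Rational(1, 3), Add(23, 31)), 4032), -1) = Pow(Add(Mul(Rational(1, 3), 54), 4032), -1) = Pow(Add(18, 4032), -1) = Pow(4050, -1) = Rational(1, 4050) ≈ 0.00024691)
k = -19780 (k = Mul(460, -43) = -19780)
Mul(Add(B, 10842), Pow(k, -1)) = Mul(Add(Rational(1, 4050), 10842), Pow(-19780, -1)) = Mul(Rational(43910101, 4050), Rational(-1, 19780)) = Rational(-43910101, 80109000)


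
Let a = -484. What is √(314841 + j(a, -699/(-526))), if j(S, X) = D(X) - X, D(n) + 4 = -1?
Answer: √87107197462/526 ≈ 561.10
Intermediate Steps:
D(n) = -5 (D(n) = -4 - 1 = -5)
j(S, X) = -5 - X
√(314841 + j(a, -699/(-526))) = √(314841 + (-5 - (-699)/(-526))) = √(314841 + (-5 - (-699)*(-1)/526)) = √(314841 + (-5 - 1*699/526)) = √(314841 + (-5 - 699/526)) = √(314841 - 3329/526) = √(165603037/526) = √87107197462/526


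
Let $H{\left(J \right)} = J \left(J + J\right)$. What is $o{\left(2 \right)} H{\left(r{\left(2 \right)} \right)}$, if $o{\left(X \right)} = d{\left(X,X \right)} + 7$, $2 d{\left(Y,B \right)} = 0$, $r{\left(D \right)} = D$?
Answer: $56$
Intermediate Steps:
$d{\left(Y,B \right)} = 0$ ($d{\left(Y,B \right)} = \frac{1}{2} \cdot 0 = 0$)
$H{\left(J \right)} = 2 J^{2}$ ($H{\left(J \right)} = J 2 J = 2 J^{2}$)
$o{\left(X \right)} = 7$ ($o{\left(X \right)} = 0 + 7 = 7$)
$o{\left(2 \right)} H{\left(r{\left(2 \right)} \right)} = 7 \cdot 2 \cdot 2^{2} = 7 \cdot 2 \cdot 4 = 7 \cdot 8 = 56$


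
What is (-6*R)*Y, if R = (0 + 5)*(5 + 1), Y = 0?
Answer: 0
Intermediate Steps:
R = 30 (R = 5*6 = 30)
(-6*R)*Y = -6*30*0 = -180*0 = 0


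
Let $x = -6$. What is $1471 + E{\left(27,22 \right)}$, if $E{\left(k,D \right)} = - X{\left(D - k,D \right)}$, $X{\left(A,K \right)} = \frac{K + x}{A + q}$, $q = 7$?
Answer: $1463$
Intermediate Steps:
$X{\left(A,K \right)} = \frac{-6 + K}{7 + A}$ ($X{\left(A,K \right)} = \frac{K - 6}{A + 7} = \frac{-6 + K}{7 + A}$)
$E{\left(k,D \right)} = - \frac{-6 + D}{7 + D - k}$ ($E{\left(k,D \right)} = - \frac{-6 + D}{7 + \left(D - k\right)} = - \frac{-6 + D}{7 + D - k}$)
$1471 + E{\left(27,22 \right)} = 1471 + \frac{6 - 22}{7 + 22 - 27} = 1471 + \frac{1}{2} \left(-16\right) = 1471 - 8 = 1463$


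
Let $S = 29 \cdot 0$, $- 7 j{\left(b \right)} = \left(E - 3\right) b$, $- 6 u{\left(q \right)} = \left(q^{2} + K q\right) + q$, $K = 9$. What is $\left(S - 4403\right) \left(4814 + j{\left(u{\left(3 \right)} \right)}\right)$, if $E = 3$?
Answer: $-21196042$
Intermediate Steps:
$u{\left(q \right)} = - \frac{5 q}{3} - \frac{q^{2}}{6}$ ($u{\left(q \right)} = - \frac{\left(q^{2} + 9 q\right) + q}{6} = - \frac{q^{2} + 10 q}{6} = - \frac{5 q}{3} - \frac{q^{2}}{6}$)
$j{\left(b \right)} = 0$ ($j{\left(b \right)} = - \frac{\left(3 - 3\right) b}{7} = - \frac{0 b}{7} = \left(- \frac{1}{7}\right) 0 = 0$)
$S = 0$
$\left(S - 4403\right) \left(4814 + j{\left(u{\left(3 \right)} \right)}\right) = \left(0 - 4403\right) \left(4814 + 0\right) = \left(-4403\right) 4814 = -21196042$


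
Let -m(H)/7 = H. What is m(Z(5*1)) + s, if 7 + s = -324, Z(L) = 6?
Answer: -373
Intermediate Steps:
s = -331 (s = -7 - 324 = -331)
m(H) = -7*H
m(Z(5*1)) + s = -7*6 - 331 = -42 - 331 = -373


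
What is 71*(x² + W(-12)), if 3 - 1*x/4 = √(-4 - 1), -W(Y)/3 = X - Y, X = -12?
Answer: 4544 - 6816*I*√5 ≈ 4544.0 - 15241.0*I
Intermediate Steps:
W(Y) = 36 + 3*Y (W(Y) = -3*(-12 - Y) = 36 + 3*Y)
x = 12 - 4*I*√5 (x = 12 - 4*√(-4 - 1) = 12 - 4*I*√5 ≈ 12.0 - 8.9443*I)
71*(x² + W(-12)) = 71*((12 - 4*I*√5)² + (36 + 3*(-12))) = 71*((12 - 4*I*√5)² + (36 - 36)) = 71*((12 - 4*I*√5)² + 0) = 71*(12 - 4*I*√5)²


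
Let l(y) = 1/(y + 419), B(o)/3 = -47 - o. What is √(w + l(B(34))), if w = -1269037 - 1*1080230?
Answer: I*√4548180901/44 ≈ 1532.7*I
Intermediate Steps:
B(o) = -141 - 3*o (B(o) = 3*(-47 - o) = -141 - 3*o)
w = -2349267 (w = -1269037 - 1080230 = -2349267)
l(y) = 1/(419 + y)
√(w + l(B(34))) = √(-2349267 + 1/(419 + (-141 - 3*34))) = √(-2349267 + 1/(419 + (-141 - 102))) = √(-2349267 + 1/(419 - 243)) = √(-2349267 + 1/176) = √(-413470991/176) = I*√4548180901/44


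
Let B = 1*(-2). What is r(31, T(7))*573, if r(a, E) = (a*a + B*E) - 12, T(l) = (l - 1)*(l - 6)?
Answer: 536901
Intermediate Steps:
B = -2
T(l) = (-1 + l)*(-6 + l)
r(a, E) = -12 + a² - 2*E (r(a, E) = (a*a - 2*E) - 12 = (a² - 2*E) - 12 = -12 + a² - 2*E)
r(31, T(7))*573 = (-12 + 31² - 2*(6 + 7² - 7*7))*573 = (-12 + 961 - 2*(6 + 49 - 49))*573 = (-12 + 961 - 2*6)*573 = (-12 + 961 - 12)*573 = 937*573 = 536901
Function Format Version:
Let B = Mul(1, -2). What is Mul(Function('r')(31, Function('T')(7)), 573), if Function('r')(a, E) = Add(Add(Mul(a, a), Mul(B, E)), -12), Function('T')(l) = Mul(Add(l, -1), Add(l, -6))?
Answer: 536901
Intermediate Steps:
B = -2
Function('T')(l) = Mul(Add(-1, l), Add(-6, l))
Function('r')(a, E) = Add(-12, Pow(a, 2), Mul(-2, E)) (Function('r')(a, E) = Add(Add(Mul(a, a), Mul(-2, E)), -12) = Add(Add(Pow(a, 2), Mul(-2, E)), -12) = Add(-12, Pow(a, 2), Mul(-2, E)))
Mul(Function('r')(31, Function('T')(7)), 573) = Mul(Add(-12, Pow(31, 2), Mul(-2, Add(6, Pow(7, 2), Mul(-7, 7)))), 573) = Mul(Add(-12, 961, Mul(-2, Add(6, 49, -49))), 573) = Mul(Add(-12, 961, Mul(-2, 6)), 573) = Mul(Add(-12, 961, -12), 573) = Mul(937, 573) = 536901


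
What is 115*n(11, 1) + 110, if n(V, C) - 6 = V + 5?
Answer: 2640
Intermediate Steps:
n(V, C) = 11 + V (n(V, C) = 6 + (V + 5) = 6 + (5 + V) = 11 + V)
115*n(11, 1) + 110 = 115*(11 + 11) + 110 = 115*22 + 110 = 2530 + 110 = 2640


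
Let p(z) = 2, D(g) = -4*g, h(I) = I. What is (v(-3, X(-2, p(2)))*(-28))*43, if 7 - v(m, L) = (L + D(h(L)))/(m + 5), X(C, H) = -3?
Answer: -3010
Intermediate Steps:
v(m, L) = 7 + 3*L/(5 + m) (v(m, L) = 7 - (L - 4*L)/(m + 5) = 7 - (-3*L)/(5 + m) = 7 - (-3)*L/(5 + m) = 7 + 3*L/(5 + m))
(v(-3, X(-2, p(2)))*(-28))*43 = (((35 + 3*(-3) + 7*(-3))/(5 - 3))*(-28))*43 = (((35 - 9 - 21)/2)*(-28))*43 = (((½)*5)*(-28))*43 = ((5/2)*(-28))*43 = -70*43 = -3010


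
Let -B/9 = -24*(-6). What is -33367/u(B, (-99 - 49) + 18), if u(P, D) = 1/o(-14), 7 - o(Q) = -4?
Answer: -367037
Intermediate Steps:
o(Q) = 11 (o(Q) = 7 - 1*(-4) = 7 + 4 = 11)
B = -1296 (B = -(-216)*(-6) = -9*144 = -1296)
u(P, D) = 1/11
-33367/u(B, (-99 - 49) + 18) = -33367/1/11 = -33367*11 = -367037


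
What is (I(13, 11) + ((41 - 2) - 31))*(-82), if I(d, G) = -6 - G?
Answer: 738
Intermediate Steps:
(I(13, 11) + ((41 - 2) - 31))*(-82) = ((-6 - 1*11) + ((41 - 2) - 31))*(-82) = ((-6 - 11) + (39 - 31))*(-82) = (-17 + 8)*(-82) = -9*(-82) = 738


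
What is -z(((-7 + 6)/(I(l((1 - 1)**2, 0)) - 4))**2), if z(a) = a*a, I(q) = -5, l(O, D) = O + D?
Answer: -1/6561 ≈ -0.00015242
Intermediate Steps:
l(O, D) = D + O
z(a) = a**2
-z(((-7 + 6)/(I(l((1 - 1)**2, 0)) - 4))**2) = -(((-7 + 6)/(-5 - 4))**2)**2 = -((-1/(-9))**2)**2 = -((-1*(-1/9))**2)**2 = -((1/9)**2)**2 = -(1/81)**2 = -1*1/6561 = -1/6561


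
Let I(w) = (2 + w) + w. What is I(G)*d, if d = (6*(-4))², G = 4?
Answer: 5760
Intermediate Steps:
I(w) = 2 + 2*w
d = 576 (d = (-24)² = 576)
I(G)*d = (2 + 2*4)*576 = (2 + 8)*576 = 10*576 = 5760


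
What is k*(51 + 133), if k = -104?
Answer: -19136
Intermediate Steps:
k*(51 + 133) = -104*(51 + 133) = -104*184 = -19136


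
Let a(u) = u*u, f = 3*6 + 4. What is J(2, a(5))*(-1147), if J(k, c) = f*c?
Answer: -630850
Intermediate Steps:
f = 22 (f = 18 + 4 = 22)
a(u) = u**2
J(k, c) = 22*c
J(2, a(5))*(-1147) = (22*5**2)*(-1147) = (22*25)*(-1147) = 550*(-1147) = -630850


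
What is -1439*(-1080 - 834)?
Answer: 2754246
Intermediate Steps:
-1439*(-1080 - 834) = -1439*(-1914) = 2754246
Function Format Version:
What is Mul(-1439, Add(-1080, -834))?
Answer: 2754246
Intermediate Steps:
Mul(-1439, Add(-1080, -834)) = Mul(-1439, -1914) = 2754246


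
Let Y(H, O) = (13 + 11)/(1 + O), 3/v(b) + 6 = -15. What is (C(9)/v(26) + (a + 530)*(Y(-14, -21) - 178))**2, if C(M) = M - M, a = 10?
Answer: 9364045824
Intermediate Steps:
v(b) = -1/7 (v(b) = 3/(-6 - 15) = 3/(-21) = 3*(-1/21) = -1/7)
C(M) = 0
Y(H, O) = 24/(1 + O)
(C(9)/v(26) + (a + 530)*(Y(-14, -21) - 178))**2 = (0/(-1/7) + (10 + 530)*(24/(1 - 21) - 178))**2 = (0*(-7) + 540*(24/(-20) - 178))**2 = (0 + 540*(24*(-1/20) - 178))**2 = (0 + 540*(-6/5 - 178))**2 = (0 + 540*(-896/5))**2 = (0 - 96768)**2 = (-96768)**2 = 9364045824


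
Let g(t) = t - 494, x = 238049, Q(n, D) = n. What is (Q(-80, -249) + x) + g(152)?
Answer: 237627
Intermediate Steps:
g(t) = -494 + t
(Q(-80, -249) + x) + g(152) = (-80 + 238049) + (-494 + 152) = 237969 - 342 = 237627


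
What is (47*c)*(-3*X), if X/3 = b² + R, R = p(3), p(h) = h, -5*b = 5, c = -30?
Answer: 50760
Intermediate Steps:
b = -1 (b = -⅕*5 = -1)
R = 3
X = 12 (X = 3*((-1)² + 3) = 3*(1 + 3) = 3*4 = 12)
(47*c)*(-3*X) = (47*(-30))*(-3*12) = -1410*(-36) = 50760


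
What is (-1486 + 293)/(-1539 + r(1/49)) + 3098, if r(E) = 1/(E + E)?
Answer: 9386228/3029 ≈ 3098.8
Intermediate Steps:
r(E) = 1/(2*E)
(-1486 + 293)/(-1539 + r(1/49)) + 3098 = (-1486 + 293)/(-1539 + 1/(2*(1/49))) + 3098 = -1193/(-1539 + 1/(2*(1/49))) + 3098 = -1193/(-1539 + (½)*49) + 3098 = -1193/(-1539 + 49/2) + 3098 = -1193/(-3029/2) + 3098 = -1193*(-2/3029) + 3098 = 2386/3029 + 3098 = 9386228/3029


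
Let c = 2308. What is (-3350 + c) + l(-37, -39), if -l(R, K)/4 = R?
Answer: -894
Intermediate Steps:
l(R, K) = -4*R
(-3350 + c) + l(-37, -39) = (-3350 + 2308) - 4*(-37) = -1042 + 148 = -894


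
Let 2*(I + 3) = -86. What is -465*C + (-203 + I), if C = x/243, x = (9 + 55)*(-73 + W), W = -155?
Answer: 747197/27 ≈ 27674.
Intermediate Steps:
I = -46 (I = -3 + (½)*(-86) = -3 - 43 = -46)
x = -14592 (x = (9 + 55)*(-73 - 155) = 64*(-228) = -14592)
C = -4864/81 (C = -14592/243 = -14592*1/243 = -4864/81 ≈ -60.049)
-465*C + (-203 + I) = -465*(-4864/81) + (-203 - 46) = 753920/27 - 249 = 747197/27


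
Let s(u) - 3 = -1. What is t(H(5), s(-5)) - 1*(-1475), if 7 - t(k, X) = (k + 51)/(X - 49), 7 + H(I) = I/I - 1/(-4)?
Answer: 278797/188 ≈ 1483.0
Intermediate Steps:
s(u) = 2 (s(u) = 3 - 1 = 2)
H(I) = -23/4 (H(I) = -7 + (I/I - 1/(-4)) = -7 + (1 - 1*(-1/4)) = -7 + (1 + 1/4) = -7 + 5/4 = -23/4)
t(k, X) = 7 - (51 + k)/(-49 + X) (t(k, X) = 7 - (k + 51)/(X - 49) = 7 - (51 + k)/(-49 + X))
t(H(5), s(-5)) - 1*(-1475) = (-394 - 1*(-23/4) + 7*2)/(-49 + 2) - 1*(-1475) = (-394 + 23/4 + 14)/(-47) + 1475 = -1/47*(-1497/4) + 1475 = 1497/188 + 1475 = 278797/188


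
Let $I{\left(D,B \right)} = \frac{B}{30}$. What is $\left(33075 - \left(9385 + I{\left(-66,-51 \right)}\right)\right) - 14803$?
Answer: $\frac{88887}{10} \approx 8888.7$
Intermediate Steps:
$I{\left(D,B \right)} = \frac{B}{30}$
$\left(33075 - \left(9385 + I{\left(-66,-51 \right)}\right)\right) - 14803 = \left(33075 - \left(9385 + \frac{1}{30} \left(-51\right)\right)\right) - 14803 = \left(33075 - \frac{93833}{10}\right) - 14803 = \frac{236917}{10} - 14803 = \frac{88887}{10}$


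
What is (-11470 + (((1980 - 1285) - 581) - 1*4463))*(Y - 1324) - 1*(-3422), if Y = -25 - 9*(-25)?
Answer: 17783978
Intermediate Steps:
Y = 200 (Y = -25 + 225 = 200)
(-11470 + (((1980 - 1285) - 581) - 1*4463))*(Y - 1324) - 1*(-3422) = (-11470 + (((1980 - 1285) - 581) - 1*4463))*(200 - 1324) - 1*(-3422) = (-11470 + ((695 - 581) - 4463))*(-1124) + 3422 = (-11470 + (114 - 4463))*(-1124) + 3422 = (-11470 - 4349)*(-1124) + 3422 = -15819*(-1124) + 3422 = 17780556 + 3422 = 17783978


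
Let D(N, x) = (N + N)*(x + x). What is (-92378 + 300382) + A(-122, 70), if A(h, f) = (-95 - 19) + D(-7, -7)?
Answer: 208086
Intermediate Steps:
D(N, x) = 4*N*x (D(N, x) = (2*N)*(2*x) = 4*N*x)
A(h, f) = 82 (A(h, f) = (-95 - 19) + 4*(-7)*(-7) = -114 + 196 = 82)
(-92378 + 300382) + A(-122, 70) = (-92378 + 300382) + 82 = 208004 + 82 = 208086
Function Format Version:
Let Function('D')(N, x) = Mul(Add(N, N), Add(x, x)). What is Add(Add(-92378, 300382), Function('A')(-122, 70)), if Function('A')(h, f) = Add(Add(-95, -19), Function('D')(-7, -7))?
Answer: 208086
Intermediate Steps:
Function('D')(N, x) = Mul(4, N, x) (Function('D')(N, x) = Mul(Mul(2, N), Mul(2, x)) = Mul(4, N, x))
Function('A')(h, f) = 82 (Function('A')(h, f) = Add(Add(-95, -19), Mul(4, -7, -7)) = Add(-114, 196) = 82)
Add(Add(-92378, 300382), Function('A')(-122, 70)) = Add(Add(-92378, 300382), 82) = Add(208004, 82) = 208086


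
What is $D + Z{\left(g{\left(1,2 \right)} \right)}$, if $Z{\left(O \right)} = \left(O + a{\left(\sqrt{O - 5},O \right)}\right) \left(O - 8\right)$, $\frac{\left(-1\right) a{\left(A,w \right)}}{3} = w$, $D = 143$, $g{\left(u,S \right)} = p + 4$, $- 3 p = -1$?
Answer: $\frac{1573}{9} \approx 174.78$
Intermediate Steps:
$p = \frac{1}{3}$ ($p = \left(- \frac{1}{3}\right) \left(-1\right) = \frac{1}{3} \approx 0.33333$)
$g{\left(u,S \right)} = \frac{13}{3}$ ($g{\left(u,S \right)} = \frac{1}{3} + 4 = \frac{13}{3}$)
$a{\left(A,w \right)} = - 3 w$
$Z{\left(O \right)} = - 2 O \left(-8 + O\right)$ ($Z{\left(O \right)} = \left(O - 3 O\right) \left(O - 8\right) = - 2 O \left(-8 + O\right)$)
$D + Z{\left(g{\left(1,2 \right)} \right)} = 143 + 2 \cdot \frac{13}{3} \left(8 - \frac{13}{3}\right) = 143 + 2 \cdot \frac{13}{3} \cdot \frac{11}{3} = 143 + \frac{286}{9} = \frac{1573}{9}$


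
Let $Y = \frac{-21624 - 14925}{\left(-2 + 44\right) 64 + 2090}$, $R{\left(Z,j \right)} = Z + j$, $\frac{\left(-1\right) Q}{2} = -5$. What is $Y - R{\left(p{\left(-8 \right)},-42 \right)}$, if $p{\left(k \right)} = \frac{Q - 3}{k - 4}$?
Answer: $\frac{1001485}{28668} \approx 34.934$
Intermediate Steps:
$Q = 10$ ($Q = \left(-2\right) \left(-5\right) = 10$)
$p{\left(k \right)} = \frac{7}{-4 + k}$ ($p{\left(k \right)} = \frac{10 - 3}{k - 4} = \frac{7}{-4 + k}$)
$Y = - \frac{36549}{4778}$ ($Y = - \frac{36549}{42 \cdot 64 + 2090} = - \frac{36549}{2688 + 2090} = - \frac{36549}{4778} \approx -7.6494$)
$Y - R{\left(p{\left(-8 \right)},-42 \right)} = - \frac{36549}{4778} - \left(\frac{7}{-4 - 8} - 42\right) = - \frac{36549}{4778} - \left(\frac{7}{-12} - 42\right) = - \frac{36549}{4778} - \left(7 \left(- \frac{1}{12}\right) - 42\right) = - \frac{36549}{4778} - \left(- \frac{7}{12} - 42\right) = - \frac{36549}{4778} - - \frac{511}{12} = - \frac{36549}{4778} + \frac{511}{12} = \frac{1001485}{28668}$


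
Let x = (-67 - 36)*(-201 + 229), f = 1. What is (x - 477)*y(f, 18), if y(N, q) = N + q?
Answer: -63859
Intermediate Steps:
x = -2884 (x = -103*28 = -2884)
(x - 477)*y(f, 18) = (-2884 - 477)*(1 + 18) = -3361*19 = -63859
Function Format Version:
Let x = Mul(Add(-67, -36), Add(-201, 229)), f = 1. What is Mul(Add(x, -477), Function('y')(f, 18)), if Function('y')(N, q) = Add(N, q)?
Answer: -63859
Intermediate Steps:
x = -2884 (x = Mul(-103, 28) = -2884)
Mul(Add(x, -477), Function('y')(f, 18)) = Mul(Add(-2884, -477), Add(1, 18)) = Mul(-3361, 19) = -63859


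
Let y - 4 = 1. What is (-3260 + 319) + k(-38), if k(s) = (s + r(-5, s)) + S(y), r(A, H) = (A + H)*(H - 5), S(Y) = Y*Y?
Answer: -1105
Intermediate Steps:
y = 5 (y = 4 + 1 = 5)
S(Y) = Y**2
r(A, H) = (-5 + H)*(A + H) (r(A, H) = (A + H)*(-5 + H) = (-5 + H)*(A + H))
k(s) = 50 + s**2 - 9*s (k(s) = (s + (s**2 - 5*(-5) - 5*s - 5*s)) + 5**2 = (s + (s**2 + 25 - 5*s - 5*s)) + 25 = (s + (25 + s**2 - 10*s)) + 25 = (25 + s**2 - 9*s) + 25 = 50 + s**2 - 9*s)
(-3260 + 319) + k(-38) = (-3260 + 319) + (50 + (-38)**2 - 9*(-38)) = -2941 + (50 + 1444 + 342) = -2941 + 1836 = -1105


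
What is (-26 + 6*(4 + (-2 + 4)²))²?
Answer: 484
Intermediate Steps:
(-26 + 6*(4 + (-2 + 4)²))² = (-26 + 6*(4 + 2²))² = (-26 + 6*(4 + 4))² = (-26 + 6*8)² = (-26 + 48)² = 22² = 484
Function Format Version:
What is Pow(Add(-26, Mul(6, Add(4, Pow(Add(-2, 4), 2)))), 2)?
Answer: 484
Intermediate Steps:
Pow(Add(-26, Mul(6, Add(4, Pow(Add(-2, 4), 2)))), 2) = Pow(Add(-26, Mul(6, Add(4, Pow(2, 2)))), 2) = Pow(Add(-26, Mul(6, Add(4, 4))), 2) = Pow(Add(-26, Mul(6, 8)), 2) = Pow(Add(-26, 48), 2) = Pow(22, 2) = 484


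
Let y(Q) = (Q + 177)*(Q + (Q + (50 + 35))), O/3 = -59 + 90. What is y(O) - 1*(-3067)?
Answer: 76237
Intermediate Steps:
O = 93 (O = 3*(-59 + 90) = 3*31 = 93)
y(Q) = (85 + 2*Q)*(177 + Q) (y(Q) = (177 + Q)*(Q + (Q + 85)) = (177 + Q)*(Q + (85 + Q)) = (177 + Q)*(85 + 2*Q) = (85 + 2*Q)*(177 + Q))
y(O) - 1*(-3067) = (15045 + 2*93² + 439*93) - 1*(-3067) = (15045 + 2*8649 + 40827) + 3067 = (15045 + 17298 + 40827) + 3067 = 73170 + 3067 = 76237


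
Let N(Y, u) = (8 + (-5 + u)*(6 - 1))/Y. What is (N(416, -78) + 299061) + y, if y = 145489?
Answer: 184932393/416 ≈ 4.4455e+5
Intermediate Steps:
N(Y, u) = (-17 + 5*u)/Y (N(Y, u) = (8 + (-5 + u)*5)/Y = (8 + (-25 + 5*u))/Y = (-17 + 5*u)/Y)
(N(416, -78) + 299061) + y = ((-17 + 5*(-78))/416 + 299061) + 145489 = ((-17 - 390)/416 + 299061) + 145489 = ((1/416)*(-407) + 299061) + 145489 = (-407/416 + 299061) + 145489 = 124408969/416 + 145489 = 184932393/416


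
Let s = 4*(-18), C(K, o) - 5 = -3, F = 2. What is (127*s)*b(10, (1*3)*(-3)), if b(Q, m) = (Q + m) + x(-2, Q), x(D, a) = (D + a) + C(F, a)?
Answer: -100584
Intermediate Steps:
C(K, o) = 2 (C(K, o) = 5 - 3 = 2)
x(D, a) = 2 + D + a (x(D, a) = (D + a) + 2 = 2 + D + a)
s = -72
b(Q, m) = m + 2*Q (b(Q, m) = (Q + m) + (2 - 2 + Q) = (Q + m) + Q = m + 2*Q)
(127*s)*b(10, (1*3)*(-3)) = (127*(-72))*((1*3)*(-3) + 2*10) = -9144*(3*(-3) + 20) = -9144*(-9 + 20) = -9144*11 = -100584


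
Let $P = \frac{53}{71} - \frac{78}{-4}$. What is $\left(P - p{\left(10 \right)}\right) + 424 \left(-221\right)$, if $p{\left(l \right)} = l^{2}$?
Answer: $- \frac{13317293}{142} \approx -93784.0$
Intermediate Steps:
$P = \frac{2875}{142}$ ($P = 53 \cdot \frac{1}{71} - - \frac{39}{2} = \frac{53}{71} + \frac{39}{2} = \frac{2875}{142} \approx 20.246$)
$\left(P - p{\left(10 \right)}\right) + 424 \left(-221\right) = \left(\frac{2875}{142} - 10^{2}\right) + 424 \left(-221\right) = \left(\frac{2875}{142} - 100\right) - 93704 = - \frac{11325}{142} - 93704 = - \frac{13317293}{142}$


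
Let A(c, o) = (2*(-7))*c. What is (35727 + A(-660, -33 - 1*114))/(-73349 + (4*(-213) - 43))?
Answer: -14989/24748 ≈ -0.60567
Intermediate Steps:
A(c, o) = -14*c
(35727 + A(-660, -33 - 1*114))/(-73349 + (4*(-213) - 43)) = (35727 - 14*(-660))/(-73349 + (4*(-213) - 43)) = (35727 + 9240)/(-73349 + (-852 - 43)) = 44967/(-73349 - 895) = 44967/(-74244) = 44967*(-1/74244) = -14989/24748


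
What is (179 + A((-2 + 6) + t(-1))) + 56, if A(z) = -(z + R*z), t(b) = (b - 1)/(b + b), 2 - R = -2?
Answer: 210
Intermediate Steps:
R = 4 (R = 2 - 1*(-2) = 2 + 2 = 4)
t(b) = (-1 + b)/(2*b) (t(b) = (-1 + b)/((2*b)) = (-1 + b)*(1/(2*b)) = (-1 + b)/(2*b))
A(z) = -5*z (A(z) = -(z + 4*z) = -5*z)
(179 + A((-2 + 6) + t(-1))) + 56 = (179 - 5*((-2 + 6) + (½)*(-1 - 1)/(-1))) + 56 = (179 - 5*(4 + (½)*(-1)*(-2))) + 56 = (179 - 5*(4 + 1)) + 56 = (179 - 5*5) + 56 = (179 - 25) + 56 = 154 + 56 = 210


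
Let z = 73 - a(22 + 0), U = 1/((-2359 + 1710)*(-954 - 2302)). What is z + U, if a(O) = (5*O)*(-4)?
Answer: 1084042873/2113144 ≈ 513.00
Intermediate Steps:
a(O) = -20*O
U = 1/2113144 (U = 1/(-649*(-3256)) = 1/2113144 ≈ 4.7323e-7)
z = 513 (z = 73 - (-20)*(22 + 0) = 73 - (-20)*22 = 73 - 1*(-440) = 73 + 440 = 513)
z + U = 513 + 1/2113144 = 1084042873/2113144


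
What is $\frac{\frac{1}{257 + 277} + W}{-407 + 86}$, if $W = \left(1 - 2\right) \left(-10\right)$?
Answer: $- \frac{5341}{171414} \approx -0.031158$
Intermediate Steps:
$W = 10$ ($W = \left(-1\right) \left(-10\right) = 10$)
$\frac{\frac{1}{257 + 277} + W}{-407 + 86} = \frac{\frac{1}{257 + 277} + 10}{-407 + 86} = \frac{\frac{1}{534} + 10}{-321} = \left(\frac{1}{534} + 10\right) \left(- \frac{1}{321}\right) = \frac{5341}{534} \left(- \frac{1}{321}\right) = - \frac{5341}{171414}$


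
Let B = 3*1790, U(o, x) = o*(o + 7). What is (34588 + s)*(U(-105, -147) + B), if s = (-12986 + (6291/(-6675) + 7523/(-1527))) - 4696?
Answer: 59945918490864/226505 ≈ 2.6466e+8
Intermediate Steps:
U(o, x) = o*(7 + o)
B = 5370
s = -60095861944/3397575 (s = (-12986 + (6291*(-1/6675) + 7523*(-1/1527))) - 4696 = (-12986 + (-2097/2225 - 7523/1527)) - 4696 = (-12986 - 19940794/3397575) - 4696 = -44140849744/3397575 - 4696 = -60095861944/3397575 ≈ -17688.)
(34588 + s)*(U(-105, -147) + B) = (34588 - 60095861944/3397575)*(-105*(7 - 105) + 5370) = 57419462156*(-105*(-98) + 5370)/3397575 = 57419462156*(10290 + 5370)/3397575 = (57419462156/3397575)*15660 = 59945918490864/226505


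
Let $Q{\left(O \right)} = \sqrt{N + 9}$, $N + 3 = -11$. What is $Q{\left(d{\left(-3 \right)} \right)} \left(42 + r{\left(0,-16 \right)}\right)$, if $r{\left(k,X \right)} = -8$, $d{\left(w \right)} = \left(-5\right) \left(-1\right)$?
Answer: $34 i \sqrt{5} \approx 76.026 i$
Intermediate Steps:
$N = -14$ ($N = -3 - 11 = -14$)
$d{\left(w \right)} = 5$
$Q{\left(O \right)} = i \sqrt{5}$ ($Q{\left(O \right)} = \sqrt{-14 + 9} = \sqrt{-5} = i \sqrt{5}$)
$Q{\left(d{\left(-3 \right)} \right)} \left(42 + r{\left(0,-16 \right)}\right) = i \sqrt{5} \left(42 - 8\right) = i \sqrt{5} \cdot 34 = 34 i \sqrt{5}$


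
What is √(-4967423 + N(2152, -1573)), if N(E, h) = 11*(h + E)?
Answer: 7*I*√101246 ≈ 2227.3*I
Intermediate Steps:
N(E, h) = 11*E + 11*h (N(E, h) = 11*(E + h) = 11*E + 11*h)
√(-4967423 + N(2152, -1573)) = √(-4967423 + (11*2152 + 11*(-1573))) = √(-4967423 + (23672 - 17303)) = √(-4967423 + 6369) = √(-4961054) = 7*I*√101246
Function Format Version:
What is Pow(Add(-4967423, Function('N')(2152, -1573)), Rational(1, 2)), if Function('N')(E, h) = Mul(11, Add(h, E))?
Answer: Mul(7, I, Pow(101246, Rational(1, 2))) ≈ Mul(2227.3, I)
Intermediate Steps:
Function('N')(E, h) = Add(Mul(11, E), Mul(11, h)) (Function('N')(E, h) = Mul(11, Add(E, h)) = Add(Mul(11, E), Mul(11, h)))
Pow(Add(-4967423, Function('N')(2152, -1573)), Rational(1, 2)) = Pow(Add(-4967423, Add(Mul(11, 2152), Mul(11, -1573))), Rational(1, 2)) = Pow(Add(-4967423, Add(23672, -17303)), Rational(1, 2)) = Pow(Add(-4967423, 6369), Rational(1, 2)) = Pow(-4961054, Rational(1, 2)) = Mul(7, I, Pow(101246, Rational(1, 2)))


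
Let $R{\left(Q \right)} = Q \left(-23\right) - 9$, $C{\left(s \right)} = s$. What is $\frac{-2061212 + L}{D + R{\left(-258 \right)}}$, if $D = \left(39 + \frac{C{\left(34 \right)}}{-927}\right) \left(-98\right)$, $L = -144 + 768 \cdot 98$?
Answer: $- \frac{1841107284}{1952813} \approx -942.8$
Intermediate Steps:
$L = 75120$ ($L = -144 + 75264 = 75120$)
$R{\left(Q \right)} = -9 - 23 Q$ ($R{\left(Q \right)} = - 23 Q - 9 = -9 - 23 Q$)
$D = - \frac{3539662}{927}$ ($D = \left(39 + \frac{34}{-927}\right) \left(-98\right) = \left(39 + 34 \left(- \frac{1}{927}\right)\right) \left(-98\right) = \left(39 - \frac{34}{927}\right) \left(-98\right) = \frac{36119}{927} \left(-98\right) = - \frac{3539662}{927} \approx -3818.4$)
$\frac{-2061212 + L}{D + R{\left(-258 \right)}} = \frac{-2061212 + 75120}{- \frac{3539662}{927} - -5925} = - \frac{1986092}{- \frac{3539662}{927} + \left(-9 + 5934\right)} = - \frac{1986092}{- \frac{3539662}{927} + 5925} = - \frac{1986092}{\frac{1952813}{927}} = \left(-1986092\right) \frac{927}{1952813} = - \frac{1841107284}{1952813}$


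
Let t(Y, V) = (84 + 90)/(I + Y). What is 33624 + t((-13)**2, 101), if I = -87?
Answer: 1378671/41 ≈ 33626.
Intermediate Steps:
t(Y, V) = 174/(-87 + Y) (t(Y, V) = (84 + 90)/(-87 + Y) = 174/(-87 + Y))
33624 + t((-13)**2, 101) = 33624 + 174/(-87 + (-13)**2) = 33624 + 174/(-87 + 169) = 33624 + 174/82 = 33624 + 174*(1/82) = 33624 + 87/41 = 1378671/41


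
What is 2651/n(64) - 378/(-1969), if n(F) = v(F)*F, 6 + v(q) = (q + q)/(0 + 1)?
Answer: 8171243/15373952 ≈ 0.53150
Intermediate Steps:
v(q) = -6 + 2*q (v(q) = -6 + (q + q)/(0 + 1) = -6 + (2*q)/1 = -6 + (2*q)*1 = -6 + 2*q)
n(F) = F*(-6 + 2*F) (n(F) = (-6 + 2*F)*F = F*(-6 + 2*F))
2651/n(64) - 378/(-1969) = 2651/((2*64*(-3 + 64))) - 378/(-1969) = 2651/((2*64*61)) - 378*(-1/1969) = 2651/7808 + 378/1969 = 8171243/15373952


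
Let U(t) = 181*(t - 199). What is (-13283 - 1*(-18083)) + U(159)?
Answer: -2440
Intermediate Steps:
U(t) = -36019 + 181*t (U(t) = 181*(-199 + t) = -36019 + 181*t)
(-13283 - 1*(-18083)) + U(159) = (-13283 - 1*(-18083)) + (-36019 + 181*159) = (-13283 + 18083) + (-36019 + 28779) = 4800 - 7240 = -2440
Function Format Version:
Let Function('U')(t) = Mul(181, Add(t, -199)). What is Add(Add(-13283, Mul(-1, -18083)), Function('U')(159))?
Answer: -2440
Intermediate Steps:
Function('U')(t) = Add(-36019, Mul(181, t)) (Function('U')(t) = Mul(181, Add(-199, t)) = Add(-36019, Mul(181, t)))
Add(Add(-13283, Mul(-1, -18083)), Function('U')(159)) = Add(Add(-13283, Mul(-1, -18083)), Add(-36019, Mul(181, 159))) = Add(Add(-13283, 18083), Add(-36019, 28779)) = Add(4800, -7240) = -2440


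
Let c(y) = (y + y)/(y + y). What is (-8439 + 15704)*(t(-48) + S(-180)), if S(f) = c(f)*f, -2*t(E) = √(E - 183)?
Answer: -1307700 - 7265*I*√231/2 ≈ -1.3077e+6 - 55209.0*I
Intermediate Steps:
t(E) = -√(-183 + E)/2 (t(E) = -√(E - 183)/2 = -√(-183 + E)/2)
c(y) = 1 (c(y) = (2*y)/((2*y)) = (2*y)*(1/(2*y)) = 1)
S(f) = f (S(f) = 1*f = f)
(-8439 + 15704)*(t(-48) + S(-180)) = (-8439 + 15704)*(-√(-183 - 48)/2 - 180) = 7265*(-I*√231/2 - 180) = 7265*(-180 - I*√231/2) = -1307700 - 7265*I*√231/2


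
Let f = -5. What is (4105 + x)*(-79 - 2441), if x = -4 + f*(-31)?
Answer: -10725120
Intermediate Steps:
x = 151 (x = -4 - 5*(-31) = -4 + 155 = 151)
(4105 + x)*(-79 - 2441) = (4105 + 151)*(-79 - 2441) = 4256*(-2520) = -10725120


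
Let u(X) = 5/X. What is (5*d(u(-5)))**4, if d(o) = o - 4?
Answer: 390625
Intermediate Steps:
d(o) = -4 + o
(5*d(u(-5)))**4 = (5*(-4 + 5/(-5)))**4 = (5*(-4 + 5*(-1/5)))**4 = (5*(-4 - 1))**4 = (5*(-5))**4 = (-25)**4 = 390625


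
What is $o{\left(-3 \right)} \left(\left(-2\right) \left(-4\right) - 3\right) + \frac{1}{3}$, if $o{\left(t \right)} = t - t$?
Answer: $\frac{1}{3} \approx 0.33333$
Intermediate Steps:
$o{\left(t \right)} = 0$
$o{\left(-3 \right)} \left(\left(-2\right) \left(-4\right) - 3\right) + \frac{1}{3} = 0 \left(\left(-2\right) \left(-4\right) - 3\right) + \frac{1}{3} = 0 \left(8 - 3\right) + \frac{1}{3} = 0 \cdot 5 + \frac{1}{3} = 0 + \frac{1}{3} = \frac{1}{3}$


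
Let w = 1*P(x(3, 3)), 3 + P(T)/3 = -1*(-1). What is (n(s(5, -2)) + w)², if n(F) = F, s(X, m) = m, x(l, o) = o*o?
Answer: 64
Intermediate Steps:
x(l, o) = o²
P(T) = -6 (P(T) = -9 + 3*(-1*(-1)) = -9 + 3*1 = -9 + 3 = -6)
w = -6 (w = 1*(-6) = -6)
(n(s(5, -2)) + w)² = (-2 - 6)² = (-8)² = 64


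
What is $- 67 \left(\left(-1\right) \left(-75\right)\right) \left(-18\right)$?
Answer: $90450$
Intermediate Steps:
$- 67 \left(\left(-1\right) \left(-75\right)\right) \left(-18\right) = \left(-67\right) 75 \left(-18\right) = \left(-5025\right) \left(-18\right) = 90450$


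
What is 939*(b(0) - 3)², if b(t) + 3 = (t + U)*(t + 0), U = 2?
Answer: 33804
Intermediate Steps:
b(t) = -3 + t*(2 + t) (b(t) = -3 + (t + 2)*(t + 0) = -3 + (2 + t)*t = -3 + t*(2 + t))
939*(b(0) - 3)² = 939*((-3 + 0² + 2*0) - 3)² = 939*((-3 + 0 + 0) - 3)² = 939*(-3 - 3)² = 939*(-6)² = 939*36 = 33804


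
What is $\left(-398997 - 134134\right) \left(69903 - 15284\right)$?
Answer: $-29119082089$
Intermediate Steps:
$\left(-398997 - 134134\right) \left(69903 - 15284\right) = \left(-533131\right) 54619 = -29119082089$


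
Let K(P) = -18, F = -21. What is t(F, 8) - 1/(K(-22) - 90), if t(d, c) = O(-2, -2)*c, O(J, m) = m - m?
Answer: 1/108 ≈ 0.0092593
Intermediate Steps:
O(J, m) = 0
t(d, c) = 0 (t(d, c) = 0*c = 0)
t(F, 8) - 1/(K(-22) - 90) = 0 - 1/(-18 - 90) = 0 - 1/(-108) = 0 - 1*(-1/108) = 0 + 1/108 = 1/108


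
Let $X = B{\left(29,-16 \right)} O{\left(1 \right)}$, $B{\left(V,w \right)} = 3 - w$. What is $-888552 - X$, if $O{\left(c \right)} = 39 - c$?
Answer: $-889274$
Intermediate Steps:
$X = 722$ ($X = \left(3 - -16\right) \left(39 - 1\right) = \left(3 + 16\right) \left(39 - 1\right) = 19 \cdot 38 = 722$)
$-888552 - X = -888552 - 722 = -889274$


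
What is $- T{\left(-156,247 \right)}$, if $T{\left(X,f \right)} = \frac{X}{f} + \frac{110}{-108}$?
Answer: $\frac{1693}{1026} \approx 1.6501$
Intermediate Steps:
$T{\left(X,f \right)} = - \frac{55}{54} + \frac{X}{f}$ ($T{\left(X,f \right)} = \frac{X}{f} + 110 \left(- \frac{1}{108}\right) = \frac{X}{f} - \frac{55}{54} = - \frac{55}{54} + \frac{X}{f}$)
$- T{\left(-156,247 \right)} = - (- \frac{55}{54} - \frac{156}{247}) = - (- \frac{55}{54} - \frac{12}{19}) = \left(-1\right) \left(- \frac{1693}{1026}\right) = \frac{1693}{1026}$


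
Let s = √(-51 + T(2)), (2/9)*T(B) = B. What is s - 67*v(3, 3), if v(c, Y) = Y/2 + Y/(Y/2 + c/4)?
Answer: -1139/6 + I*√42 ≈ -189.83 + 6.4807*I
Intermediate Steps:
T(B) = 9*B/2
v(c, Y) = Y/2 + Y/(Y/2 + c/4) (v(c, Y) = Y*(½) + Y/(Y*(½) + c*(¼)) = Y/2 + Y/(Y/2 + c/4))
s = I*√42 (s = √(-51 + (9/2)*2) = √(-51 + 9) = √(-42) = I*√42 ≈ 6.4807*I)
s - 67*v(3, 3) = I*√42 - 67*3*(8 + 3 + 2*3)/(2*(3 + 2*3)) = I*√42 - 67*3*(8 + 3 + 6)/(2*(3 + 6)) = I*√42 - 67*3*17/(2*9) = I*√42 - 67*17/6 = I*√42 - 1139/6 = -1139/6 + I*√42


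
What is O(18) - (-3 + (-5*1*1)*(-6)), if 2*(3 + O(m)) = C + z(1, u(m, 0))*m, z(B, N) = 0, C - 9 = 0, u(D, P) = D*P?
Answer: -51/2 ≈ -25.500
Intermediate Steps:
C = 9 (C = 9 + 0 = 9)
O(m) = 3/2 (O(m) = -3 + (9 + 0*m)/2 = -3 + (9 + 0)/2 = -3 + (½)*9 = -3 + 9/2 = 3/2)
O(18) - (-3 + (-5*1*1)*(-6)) = 3/2 - (-3 + (-5*1*1)*(-6)) = 3/2 - (-3 - 5*1*(-6)) = 3/2 - (-3 - 5*(-6)) = 3/2 - (-3 + 30) = 3/2 - 1*27 = 3/2 - 27 = -51/2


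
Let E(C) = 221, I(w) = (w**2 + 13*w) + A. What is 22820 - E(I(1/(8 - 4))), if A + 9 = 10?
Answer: 22599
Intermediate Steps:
A = 1 (A = -9 + 10 = 1)
I(w) = 1 + w**2 + 13*w (I(w) = (w**2 + 13*w) + 1 = 1 + w**2 + 13*w)
22820 - E(I(1/(8 - 4))) = 22820 - 1*221 = 22820 - 221 = 22599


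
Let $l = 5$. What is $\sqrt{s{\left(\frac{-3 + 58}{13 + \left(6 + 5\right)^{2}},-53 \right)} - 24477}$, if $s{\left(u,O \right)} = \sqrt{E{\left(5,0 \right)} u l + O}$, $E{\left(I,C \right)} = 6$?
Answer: $\frac{\sqrt{-109877253 + 67 i \sqrt{182642}}}{67} \approx 0.020385 + 156.45 i$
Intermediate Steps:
$s{\left(u,O \right)} = \sqrt{O + 30 u}$ ($s{\left(u,O \right)} = \sqrt{6 u 5 + O} = \sqrt{30 u + O} = \sqrt{O + 30 u}$)
$\sqrt{s{\left(\frac{-3 + 58}{13 + \left(6 + 5\right)^{2}},-53 \right)} - 24477} = \sqrt{\sqrt{-53 + 30 \frac{-3 + 58}{13 + \left(6 + 5\right)^{2}}} - 24477} = \sqrt{\sqrt{-53 + 30 \frac{55}{13 + 11^{2}}} - 24477} = \sqrt{\sqrt{-53 + 30 \frac{55}{13 + 121}} - 24477} = \sqrt{\sqrt{-53 + 30 \cdot \frac{55}{134}} - 24477} = \sqrt{\sqrt{-53 + \frac{825}{67}} - 24477} = \sqrt{\sqrt{- \frac{2726}{67}} - 24477} = \sqrt{\frac{i \sqrt{182642}}{67} - 24477} = \sqrt{-24477 + \frac{i \sqrt{182642}}{67}}$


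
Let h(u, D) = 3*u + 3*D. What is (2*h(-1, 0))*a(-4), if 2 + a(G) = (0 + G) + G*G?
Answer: -60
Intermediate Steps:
h(u, D) = 3*D + 3*u
a(G) = -2 + G + G² (a(G) = -2 + ((0 + G) + G*G) = -2 + (G + G²) = -2 + G + G²)
(2*h(-1, 0))*a(-4) = (2*(3*0 + 3*(-1)))*(-2 - 4 + (-4)²) = (2*(0 - 3))*(-2 - 4 + 16) = (2*(-3))*10 = -6*10 = -60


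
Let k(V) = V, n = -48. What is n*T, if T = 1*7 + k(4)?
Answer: -528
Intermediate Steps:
T = 11 (T = 1*7 + 4 = 7 + 4 = 11)
n*T = -48*11 = -528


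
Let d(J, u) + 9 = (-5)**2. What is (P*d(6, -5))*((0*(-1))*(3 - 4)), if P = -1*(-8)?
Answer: 0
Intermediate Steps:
d(J, u) = 16 (d(J, u) = -9 + (-5)**2 = -9 + 25 = 16)
P = 8
(P*d(6, -5))*((0*(-1))*(3 - 4)) = (8*16)*((0*(-1))*(3 - 4)) = 128*(0*(-1)) = 128*0 = 0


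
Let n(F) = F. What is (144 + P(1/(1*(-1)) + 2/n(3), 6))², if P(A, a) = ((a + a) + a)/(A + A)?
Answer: 13689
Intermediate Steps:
P(A, a) = 3*a/(2*A) (P(A, a) = (2*a + a)/((2*A)) = (3*a)*(1/(2*A)) = 3*a/(2*A))
(144 + P(1/(1*(-1)) + 2/n(3), 6))² = (144 + (3/2)*6/(1/(1*(-1)) + 2/3))² = (144 + (3/2)*6/(1/(-1) + 2*(⅓)))² = (144 + (3/2)*6/(1*(-1) + ⅔))² = (144 + (3/2)*6/(-1 + ⅔))² = (144 + (3/2)*6/(-⅓))² = (144 + (3/2)*6*(-3))² = (144 - 27)² = 117² = 13689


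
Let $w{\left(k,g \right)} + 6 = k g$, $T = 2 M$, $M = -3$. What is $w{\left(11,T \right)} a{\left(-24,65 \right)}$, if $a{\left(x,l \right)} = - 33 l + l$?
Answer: $149760$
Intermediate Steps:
$a{\left(x,l \right)} = - 32 l$
$T = -6$ ($T = 2 \left(-3\right) = -6$)
$w{\left(k,g \right)} = -6 + g k$ ($w{\left(k,g \right)} = -6 + k g = -6 + g k$)
$w{\left(11,T \right)} a{\left(-24,65 \right)} = \left(-6 - 66\right) \left(\left(-32\right) 65\right) = \left(-6 - 66\right) \left(-2080\right) = \left(-72\right) \left(-2080\right) = 149760$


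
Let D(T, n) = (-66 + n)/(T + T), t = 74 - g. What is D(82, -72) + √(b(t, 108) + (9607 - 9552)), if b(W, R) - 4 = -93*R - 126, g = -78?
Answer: -69/82 + I*√10111 ≈ -0.84146 + 100.55*I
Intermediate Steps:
t = 152 (t = 74 - 1*(-78) = 74 + 78 = 152)
b(W, R) = -122 - 93*R (b(W, R) = 4 + (-93*R - 126) = 4 + (-126 - 93*R) = -122 - 93*R)
D(T, n) = (-66 + n)/(2*T) (D(T, n) = (-66 + n)/((2*T)) = (-66 + n)*(1/(2*T)) = (-66 + n)/(2*T))
D(82, -72) + √(b(t, 108) + (9607 - 9552)) = (½)*(-66 - 72)/82 + √((-122 - 93*108) + (9607 - 9552)) = (½)*(1/82)*(-138) + √((-122 - 10044) + 55) = -69/82 + √(-10166 + 55) = -69/82 + √(-10111) = -69/82 + I*√10111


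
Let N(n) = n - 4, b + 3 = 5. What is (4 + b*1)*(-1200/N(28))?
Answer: -300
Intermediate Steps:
b = 2 (b = -3 + 5 = 2)
N(n) = -4 + n
(4 + b*1)*(-1200/N(28)) = (4 + 2*1)*(-1200/(-4 + 28)) = (4 + 2)*(-1200/24) = 6*(-1200*1/24) = 6*(-50) = -300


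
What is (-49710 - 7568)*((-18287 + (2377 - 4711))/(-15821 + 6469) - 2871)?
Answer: 768354900469/4676 ≈ 1.6432e+8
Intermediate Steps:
(-49710 - 7568)*((-18287 + (2377 - 4711))/(-15821 + 6469) - 2871) = -57278*((-18287 - 2334)/(-9352) - 2871) = -57278*(-20621*(-1/9352) - 2871) = -57278*(20621/9352 - 2871) = -57278*(-26828971/9352) = 768354900469/4676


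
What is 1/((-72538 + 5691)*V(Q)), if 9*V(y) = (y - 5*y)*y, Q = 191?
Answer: 9/9754581628 ≈ 9.2264e-10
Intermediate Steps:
V(y) = -4*y²/9 (V(y) = ((y - 5*y)*y)/9 = ((-4*y)*y)/9 = (-4*y²)/9 = -4*y²/9)
1/((-72538 + 5691)*V(Q)) = 1/((-72538 + 5691)*((-4/9*191²))) = 1/((-66847)*((-4/9*36481))) = -1/(66847*(-145924/9)) = -1/66847*(-9/145924) = 9/9754581628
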